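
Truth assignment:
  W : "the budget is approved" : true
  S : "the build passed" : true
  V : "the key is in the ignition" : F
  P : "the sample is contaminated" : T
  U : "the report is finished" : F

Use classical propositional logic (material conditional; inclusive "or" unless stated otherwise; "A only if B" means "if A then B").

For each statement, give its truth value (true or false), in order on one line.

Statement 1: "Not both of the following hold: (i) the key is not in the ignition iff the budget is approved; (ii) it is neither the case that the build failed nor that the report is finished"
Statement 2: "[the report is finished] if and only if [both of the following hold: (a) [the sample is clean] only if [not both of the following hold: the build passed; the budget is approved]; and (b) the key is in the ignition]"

Statement 1: Parsed as (not V iff W) nand (not S nor U)

not V = not False = True
not V iff W = True iff True = True
not S = not True = False
not S nor U = False nor False = True
(not V iff W) nand (not S nor U) = True nand True = False
Hence Statement 1 is false.

Statement 2: Parsed as U iff ((not P -> (S nand W)) and V)

not P = not True = False
S nand W = True nand True = False
not P -> (S nand W) = False -> False = True
(not P -> (S nand W)) and V = True and False = False
U iff ((not P -> (S nand W)) and V) = False iff False = True
Thus Statement 2 is true.

Statement 1 False; Statement 2 True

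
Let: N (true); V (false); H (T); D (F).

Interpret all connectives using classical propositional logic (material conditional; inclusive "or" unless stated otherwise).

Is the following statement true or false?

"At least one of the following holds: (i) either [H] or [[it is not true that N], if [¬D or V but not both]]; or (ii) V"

Parsed as (H or ((not D xor V) -> not N)) or V

not D = not False = True
not D xor V = True xor False = True
not N = not True = False
(not D xor V) -> not N = True -> False = False
H or ((not D xor V) -> not N) = True or False = True
(H or ((not D xor V) -> not N)) or V = True or False = True

True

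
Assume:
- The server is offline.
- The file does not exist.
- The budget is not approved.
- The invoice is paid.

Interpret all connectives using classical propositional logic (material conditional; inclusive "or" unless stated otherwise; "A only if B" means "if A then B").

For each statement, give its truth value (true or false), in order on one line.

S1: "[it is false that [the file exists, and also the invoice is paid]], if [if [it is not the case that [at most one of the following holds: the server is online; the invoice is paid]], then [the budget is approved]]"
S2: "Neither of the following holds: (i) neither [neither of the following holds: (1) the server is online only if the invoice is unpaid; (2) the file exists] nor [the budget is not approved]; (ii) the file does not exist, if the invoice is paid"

Let W = "the server is online" (F), Q = "the invoice is paid" (T), L = "the budget is approved" (F), M = "the file exists" (F).

S1: In symbols: (~(W nand Q) -> L) -> ~(M & Q)

W nand Q = F nand T = T
~(W nand Q) = ~T = F
~(W nand Q) -> L = F -> F = T
M & Q = F & T = F
~(M & Q) = ~F = T
(~(W nand Q) -> L) -> ~(M & Q) = T -> T = T
So S1 is true.

S2: Parsed as (((W -> ~Q) nor M) nor ~L) nor (Q -> ~M)

~Q = ~T = F
W -> ~Q = F -> F = T
(W -> ~Q) nor M = T nor F = F
~L = ~F = T
((W -> ~Q) nor M) nor ~L = F nor T = F
~M = ~F = T
Q -> ~M = T -> T = T
(((W -> ~Q) nor M) nor ~L) nor (Q -> ~M) = F nor T = F
So S2 is false.

S1 T, S2 F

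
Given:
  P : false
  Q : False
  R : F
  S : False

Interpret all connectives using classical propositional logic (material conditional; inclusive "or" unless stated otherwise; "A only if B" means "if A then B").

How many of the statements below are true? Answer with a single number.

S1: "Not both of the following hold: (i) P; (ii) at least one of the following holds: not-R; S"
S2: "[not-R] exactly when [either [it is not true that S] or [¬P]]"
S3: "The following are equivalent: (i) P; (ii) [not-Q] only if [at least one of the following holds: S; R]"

3

S1: Formalization: P ↑ (¬R ∨ S)

¬R = ¬F = T
¬R ∨ S = T ∨ F = T
P ↑ (¬R ∨ S) = F ↑ T = T
Thus S1 is true.

S2: Parsed as ¬R ↔ (¬S ∨ ¬P)

¬R = ¬F = T
¬S = ¬F = T
¬P = ¬F = T
¬S ∨ ¬P = T ∨ T = T
¬R ↔ (¬S ∨ ¬P) = T ↔ T = T
So S2 is true.

S3: In symbols: P ↔ (¬Q → (S ∨ R))

¬Q = ¬F = T
S ∨ R = F ∨ F = F
¬Q → (S ∨ R) = T → F = F
P ↔ (¬Q → (S ∨ R)) = F ↔ F = T
Thus S3 is true.

Count: 3.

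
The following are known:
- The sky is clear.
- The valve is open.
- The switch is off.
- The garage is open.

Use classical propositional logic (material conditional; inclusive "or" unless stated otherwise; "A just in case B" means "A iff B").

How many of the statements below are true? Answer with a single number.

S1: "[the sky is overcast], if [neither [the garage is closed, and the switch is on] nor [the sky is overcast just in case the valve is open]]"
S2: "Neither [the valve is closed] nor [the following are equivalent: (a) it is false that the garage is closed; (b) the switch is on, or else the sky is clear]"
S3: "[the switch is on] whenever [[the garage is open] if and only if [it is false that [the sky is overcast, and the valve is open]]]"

0

Let S = "the garage is closed" (False), M = "the switch is on" (False), R = "the sky is overcast" (False), W = "the valve is open" (True).

S1: Formalization: ((S and M) nor (R iff W)) -> R

S and M = False and False = False
R iff W = False iff True = False
(S and M) nor (R iff W) = False nor False = True
((S and M) nor (R iff W)) -> R = True -> False = False
So S1 is false.

S2: In symbols: not W nor (not S iff (M or not R))

not W = not True = False
not S = not False = True
not R = not False = True
M or not R = False or True = True
not S iff (M or not R) = True iff True = True
not W nor (not S iff (M or not R)) = False nor True = False
So S2 is false.

S3: Formalization: (not S iff not (R and W)) -> M

not S = not False = True
R and W = False and True = False
not (R and W) = not False = True
not S iff not (R and W) = True iff True = True
(not S iff not (R and W)) -> M = True -> False = False
Hence S3 is false.

True statements: 0 (none).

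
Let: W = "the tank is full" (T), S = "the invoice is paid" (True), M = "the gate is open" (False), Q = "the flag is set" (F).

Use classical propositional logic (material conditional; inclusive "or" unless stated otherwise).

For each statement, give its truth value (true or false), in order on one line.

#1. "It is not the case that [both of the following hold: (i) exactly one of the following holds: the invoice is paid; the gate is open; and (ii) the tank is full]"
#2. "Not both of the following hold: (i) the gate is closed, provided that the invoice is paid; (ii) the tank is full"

#1 false / #2 false

#1: Formalization: ¬((S ⊕ M) ∧ W)

S ⊕ M = T ⊕ F = T
(S ⊕ M) ∧ W = T ∧ T = T
¬((S ⊕ M) ∧ W) = ¬T = F
Thus #1 is false.

#2: This is (S → ¬M) ↑ W.

¬M = ¬F = T
S → ¬M = T → T = T
(S → ¬M) ↑ W = T ↑ T = F
Hence #2 is false.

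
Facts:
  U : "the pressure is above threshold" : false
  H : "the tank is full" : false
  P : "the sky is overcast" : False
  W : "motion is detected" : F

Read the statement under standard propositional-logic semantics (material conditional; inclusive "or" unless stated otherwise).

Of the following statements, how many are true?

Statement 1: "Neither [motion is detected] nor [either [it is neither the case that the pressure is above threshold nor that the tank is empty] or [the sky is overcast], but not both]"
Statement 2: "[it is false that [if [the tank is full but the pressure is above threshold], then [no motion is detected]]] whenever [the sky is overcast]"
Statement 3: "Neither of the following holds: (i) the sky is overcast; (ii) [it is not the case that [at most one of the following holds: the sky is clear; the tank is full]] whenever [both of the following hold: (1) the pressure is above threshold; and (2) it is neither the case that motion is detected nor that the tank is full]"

2

Statement 1: Formalization: W nor ((U nor not H) xor P)

not H = not False = True
U nor not H = False nor True = False
(U nor not H) xor P = False xor False = False
W nor ((U nor not H) xor P) = False nor False = True
So Statement 1 is true.

Statement 2: In symbols: P -> not ((H and U) -> not W)

H and U = False and False = False
not W = not False = True
(H and U) -> not W = False -> True = True
not ((H and U) -> not W) = not True = False
P -> not ((H and U) -> not W) = False -> False = True
Thus Statement 2 is true.

Statement 3: In symbols: P nor ((U and (W nor H)) -> not (not P nand H))

W nor H = False nor False = True
U and (W nor H) = False and True = False
not P = not False = True
not P nand H = True nand False = True
not (not P nand H) = not True = False
(U and (W nor H)) -> not (not P nand H) = False -> False = True
P nor ((U and (W nor H)) -> not (not P nand H)) = False nor True = False
Hence Statement 3 is false.

True statements: 2 (Statement 1, Statement 2).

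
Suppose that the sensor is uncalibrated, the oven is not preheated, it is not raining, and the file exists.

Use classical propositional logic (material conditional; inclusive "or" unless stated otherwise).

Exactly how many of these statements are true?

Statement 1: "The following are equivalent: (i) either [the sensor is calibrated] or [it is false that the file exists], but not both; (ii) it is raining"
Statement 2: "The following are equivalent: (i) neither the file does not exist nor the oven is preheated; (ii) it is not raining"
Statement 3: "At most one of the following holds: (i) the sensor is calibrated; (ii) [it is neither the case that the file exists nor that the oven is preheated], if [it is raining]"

Let P = "the sensor is calibrated" (F), S = "the file exists" (T), R = "it is raining" (F), Q = "the oven is preheated" (F).

Statement 1: Formalization: (P xor ~S) <-> R

~S = ~T = F
P xor ~S = F xor F = F
(P xor ~S) <-> R = F <-> F = T
Hence Statement 1 is true.

Statement 2: In symbols: (~S nor Q) <-> ~R

~S = ~T = F
~S nor Q = F nor F = T
~R = ~F = T
(~S nor Q) <-> ~R = T <-> T = T
Thus Statement 2 is true.

Statement 3: Parsed as P nand (R -> (S nor Q))

S nor Q = T nor F = F
R -> (S nor Q) = F -> F = T
P nand (R -> (S nor Q)) = F nand T = T
Hence Statement 3 is true.

3 of the 3 statements are true (Statement 1, Statement 2, Statement 3).

3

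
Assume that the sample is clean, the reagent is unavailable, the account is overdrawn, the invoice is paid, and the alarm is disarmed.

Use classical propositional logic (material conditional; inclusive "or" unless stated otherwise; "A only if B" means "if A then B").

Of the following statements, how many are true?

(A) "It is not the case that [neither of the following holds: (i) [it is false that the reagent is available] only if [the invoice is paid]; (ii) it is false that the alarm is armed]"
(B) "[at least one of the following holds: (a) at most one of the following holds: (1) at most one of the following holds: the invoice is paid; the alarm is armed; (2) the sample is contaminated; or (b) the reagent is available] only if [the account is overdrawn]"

Let Q = "the reagent is available" (F), H = "the invoice is paid" (T), S = "the alarm is armed" (F), L = "the sample is contaminated" (F), K = "the account is overdrawn" (T).

(A): This is ~((~Q -> H) nor ~S).

~Q = ~F = T
~Q -> H = T -> T = T
~S = ~F = T
(~Q -> H) nor ~S = T nor T = F
~((~Q -> H) nor ~S) = ~F = T
So (A) is true.

(B): In symbols: (((H nand S) nand L) | Q) -> K

H nand S = T nand F = T
(H nand S) nand L = T nand F = T
((H nand S) nand L) | Q = T | F = T
(((H nand S) nand L) | Q) -> K = T -> T = T
Hence (B) is true.

Count: 2.

2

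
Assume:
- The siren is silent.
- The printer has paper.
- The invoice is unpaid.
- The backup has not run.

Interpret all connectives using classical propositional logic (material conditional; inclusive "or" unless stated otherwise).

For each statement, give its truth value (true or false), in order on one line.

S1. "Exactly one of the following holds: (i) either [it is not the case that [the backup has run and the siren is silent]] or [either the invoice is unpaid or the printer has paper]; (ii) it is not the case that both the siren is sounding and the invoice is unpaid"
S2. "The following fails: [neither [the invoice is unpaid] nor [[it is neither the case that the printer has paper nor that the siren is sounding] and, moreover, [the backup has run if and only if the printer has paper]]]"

S1 false, S2 true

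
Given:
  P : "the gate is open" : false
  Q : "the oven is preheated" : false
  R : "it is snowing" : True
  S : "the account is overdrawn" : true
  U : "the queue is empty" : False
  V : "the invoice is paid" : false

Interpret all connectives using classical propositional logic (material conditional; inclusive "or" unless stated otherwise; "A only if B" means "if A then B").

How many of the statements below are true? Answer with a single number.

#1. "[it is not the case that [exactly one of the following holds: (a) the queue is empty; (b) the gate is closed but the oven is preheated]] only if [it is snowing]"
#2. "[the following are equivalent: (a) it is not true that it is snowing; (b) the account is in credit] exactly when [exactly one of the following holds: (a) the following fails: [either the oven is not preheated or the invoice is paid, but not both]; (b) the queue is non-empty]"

2

#1: Formalization: ¬(U ⊕ (¬P ∧ Q)) → R

¬P = ¬F = T
¬P ∧ Q = T ∧ F = F
U ⊕ (¬P ∧ Q) = F ⊕ F = F
¬(U ⊕ (¬P ∧ Q)) = ¬F = T
¬(U ⊕ (¬P ∧ Q)) → R = T → T = T
So #1 is true.

#2: Formalization: (¬R ↔ ¬S) ↔ (¬(¬Q ⊕ V) ⊕ ¬U)

¬R = ¬T = F
¬S = ¬T = F
¬R ↔ ¬S = F ↔ F = T
¬Q = ¬F = T
¬Q ⊕ V = T ⊕ F = T
¬(¬Q ⊕ V) = ¬T = F
¬U = ¬F = T
¬(¬Q ⊕ V) ⊕ ¬U = F ⊕ T = T
(¬R ↔ ¬S) ↔ (¬(¬Q ⊕ V) ⊕ ¬U) = T ↔ T = T
Hence #2 is true.

2 of the 2 statements are true (#1, #2).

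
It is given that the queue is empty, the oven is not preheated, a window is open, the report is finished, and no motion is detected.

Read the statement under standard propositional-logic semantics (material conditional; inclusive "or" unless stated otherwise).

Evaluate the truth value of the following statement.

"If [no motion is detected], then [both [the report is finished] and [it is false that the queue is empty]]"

Let U = "motion is detected" (F), S = "the report is finished" (T), P = "the queue is empty" (T).
Parsed as ~U -> (S & ~P)

~U = ~F = T
~P = ~T = F
S & ~P = T & F = F
~U -> (S & ~P) = T -> F = F

False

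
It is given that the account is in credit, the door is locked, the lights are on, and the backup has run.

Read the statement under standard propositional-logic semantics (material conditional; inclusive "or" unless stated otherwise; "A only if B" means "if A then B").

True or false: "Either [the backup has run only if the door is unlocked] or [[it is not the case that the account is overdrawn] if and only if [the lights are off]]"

False

Let W = "the backup has run" (T), V = "the door is locked" (T), N = "the account is overdrawn" (F), P = "the lights are on" (T).
Parsed as (W -> ~V) | (~N <-> ~P)

~V = ~T = F
W -> ~V = T -> F = F
~N = ~F = T
~P = ~T = F
~N <-> ~P = T <-> F = F
(W -> ~V) | (~N <-> ~P) = F | F = F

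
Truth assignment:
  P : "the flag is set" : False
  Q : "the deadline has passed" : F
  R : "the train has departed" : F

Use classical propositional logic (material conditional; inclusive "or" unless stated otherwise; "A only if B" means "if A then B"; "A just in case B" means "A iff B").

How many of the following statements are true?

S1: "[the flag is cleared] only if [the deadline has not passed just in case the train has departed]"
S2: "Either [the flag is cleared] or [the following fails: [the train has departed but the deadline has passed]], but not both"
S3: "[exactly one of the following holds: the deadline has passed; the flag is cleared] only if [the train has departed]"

0

S1: In symbols: ¬P → (¬Q ↔ R)

¬P = ¬F = T
¬Q = ¬F = T
¬Q ↔ R = T ↔ F = F
¬P → (¬Q ↔ R) = T → F = F
Thus S1 is false.

S2: In symbols: ¬P ⊕ ¬(R ∧ Q)

¬P = ¬F = T
R ∧ Q = F ∧ F = F
¬(R ∧ Q) = ¬F = T
¬P ⊕ ¬(R ∧ Q) = T ⊕ T = F
Thus S2 is false.

S3: Parsed as (Q ⊕ ¬P) → R

¬P = ¬F = T
Q ⊕ ¬P = F ⊕ T = T
(Q ⊕ ¬P) → R = T → F = F
Hence S3 is false.

True statements: 0 (none).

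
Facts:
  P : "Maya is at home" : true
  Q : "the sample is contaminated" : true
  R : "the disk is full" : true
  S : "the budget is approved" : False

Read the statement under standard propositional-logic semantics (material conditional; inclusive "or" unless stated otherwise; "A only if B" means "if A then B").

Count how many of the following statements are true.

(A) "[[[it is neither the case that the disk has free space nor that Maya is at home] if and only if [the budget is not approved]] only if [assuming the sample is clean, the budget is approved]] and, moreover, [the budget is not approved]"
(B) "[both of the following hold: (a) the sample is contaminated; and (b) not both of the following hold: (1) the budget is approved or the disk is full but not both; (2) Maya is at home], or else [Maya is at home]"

(A): This is (((not R nor P) iff not S) -> (not Q -> S)) and not S.

not R = not True = False
not R nor P = False nor True = False
not S = not False = True
(not R nor P) iff not S = False iff True = False
not Q = not True = False
not Q -> S = False -> False = True
((not R nor P) iff not S) -> (not Q -> S) = False -> True = True
not S = not False = True
(((not R nor P) iff not S) -> (not Q -> S)) and not S = True and True = True
Hence (A) is true.

(B): Parsed as (Q and ((S xor R) nand P)) or P

S xor R = False xor True = True
(S xor R) nand P = True nand True = False
Q and ((S xor R) nand P) = True and False = False
(Q and ((S xor R) nand P)) or P = False or True = True
So (B) is true.

True statements: 2.

2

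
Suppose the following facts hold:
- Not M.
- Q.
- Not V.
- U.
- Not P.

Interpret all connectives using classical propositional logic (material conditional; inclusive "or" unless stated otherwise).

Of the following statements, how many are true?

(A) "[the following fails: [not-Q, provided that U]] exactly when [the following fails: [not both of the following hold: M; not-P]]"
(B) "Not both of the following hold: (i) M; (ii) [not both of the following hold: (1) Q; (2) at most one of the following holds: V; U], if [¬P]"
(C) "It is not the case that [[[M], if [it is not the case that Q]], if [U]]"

1

(A): Formalization: ¬(U → ¬Q) ↔ ¬(M ↑ ¬P)

¬Q = ¬T = F
U → ¬Q = T → F = F
¬(U → ¬Q) = ¬F = T
¬P = ¬F = T
M ↑ ¬P = F ↑ T = T
¬(M ↑ ¬P) = ¬T = F
¬(U → ¬Q) ↔ ¬(M ↑ ¬P) = T ↔ F = F
So (A) is false.

(B): Formalization: M ↑ (¬P → (Q ↑ (V ↑ U)))

¬P = ¬F = T
V ↑ U = F ↑ T = T
Q ↑ (V ↑ U) = T ↑ T = F
¬P → (Q ↑ (V ↑ U)) = T → F = F
M ↑ (¬P → (Q ↑ (V ↑ U))) = F ↑ F = T
Hence (B) is true.

(C): In symbols: ¬(U → (¬Q → M))

¬Q = ¬T = F
¬Q → M = F → F = T
U → (¬Q → M) = T → T = T
¬(U → (¬Q → M)) = ¬T = F
Thus (C) is false.

Count: 1.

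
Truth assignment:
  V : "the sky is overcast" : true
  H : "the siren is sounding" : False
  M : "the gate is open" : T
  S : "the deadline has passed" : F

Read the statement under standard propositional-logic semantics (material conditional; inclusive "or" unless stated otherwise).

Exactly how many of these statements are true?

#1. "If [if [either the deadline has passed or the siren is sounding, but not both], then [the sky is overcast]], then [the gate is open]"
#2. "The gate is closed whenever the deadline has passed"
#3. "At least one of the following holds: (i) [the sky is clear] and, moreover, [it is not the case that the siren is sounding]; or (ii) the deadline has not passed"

3

#1: In symbols: ((S ⊕ H) → V) → M

S ⊕ H = F ⊕ F = F
(S ⊕ H) → V = F → T = T
((S ⊕ H) → V) → M = T → T = T
So #1 is true.

#2: This is S → ¬M.

¬M = ¬T = F
S → ¬M = F → F = T
Hence #2 is true.

#3: Formalization: (¬V ∧ ¬H) ∨ ¬S

¬V = ¬T = F
¬H = ¬F = T
¬V ∧ ¬H = F ∧ T = F
¬S = ¬F = T
(¬V ∧ ¬H) ∨ ¬S = F ∨ T = T
So #3 is true.

Count: 3.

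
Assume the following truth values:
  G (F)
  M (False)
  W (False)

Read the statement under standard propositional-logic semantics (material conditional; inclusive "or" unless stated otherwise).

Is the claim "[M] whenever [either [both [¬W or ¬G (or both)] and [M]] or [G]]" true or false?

Formalization: (((not W or not G) and M) or G) -> M

not W = not False = True
not G = not False = True
not W or not G = True or True = True
(not W or not G) and M = True and False = False
((not W or not G) and M) or G = False or False = False
(((not W or not G) and M) or G) -> M = False -> False = True

The statement is true.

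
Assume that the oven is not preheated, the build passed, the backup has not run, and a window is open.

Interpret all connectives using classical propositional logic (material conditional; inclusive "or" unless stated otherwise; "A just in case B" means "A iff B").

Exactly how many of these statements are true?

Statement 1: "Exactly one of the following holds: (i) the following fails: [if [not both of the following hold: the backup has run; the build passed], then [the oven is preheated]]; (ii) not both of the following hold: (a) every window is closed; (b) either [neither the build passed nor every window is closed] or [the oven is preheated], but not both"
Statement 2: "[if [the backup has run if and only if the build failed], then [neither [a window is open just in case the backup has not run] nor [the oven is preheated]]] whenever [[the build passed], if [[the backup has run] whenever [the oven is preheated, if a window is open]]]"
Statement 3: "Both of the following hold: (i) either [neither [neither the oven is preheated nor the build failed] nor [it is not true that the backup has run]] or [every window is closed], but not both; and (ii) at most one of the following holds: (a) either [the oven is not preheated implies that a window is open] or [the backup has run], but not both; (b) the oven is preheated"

Let L = "the backup has run" (F), W = "the build passed" (T), S = "the oven is preheated" (F), K = "a window is open" (T).

Statement 1: Parsed as ~((L nand W) -> S) xor (~K nand ((W nor ~K) xor S))

L nand W = F nand T = T
(L nand W) -> S = T -> F = F
~((L nand W) -> S) = ~F = T
~K = ~T = F
~K = ~T = F
W nor ~K = T nor F = F
(W nor ~K) xor S = F xor F = F
~K nand ((W nor ~K) xor S) = F nand F = T
~((L nand W) -> S) xor (~K nand ((W nor ~K) xor S)) = T xor T = F
Thus Statement 1 is false.

Statement 2: Formalization: (((K -> S) -> L) -> W) -> ((L <-> ~W) -> ((K <-> ~L) nor S))

K -> S = T -> F = F
(K -> S) -> L = F -> F = T
((K -> S) -> L) -> W = T -> T = T
~W = ~T = F
L <-> ~W = F <-> F = T
~L = ~F = T
K <-> ~L = T <-> T = T
(K <-> ~L) nor S = T nor F = F
(L <-> ~W) -> ((K <-> ~L) nor S) = T -> F = F
(((K -> S) -> L) -> W) -> ((L <-> ~W) -> ((K <-> ~L) nor S)) = T -> F = F
Thus Statement 2 is false.

Statement 3: Parsed as (((S nor ~W) nor ~L) xor ~K) & (((~S -> K) xor L) nand S)

~W = ~T = F
S nor ~W = F nor F = T
~L = ~F = T
(S nor ~W) nor ~L = T nor T = F
~K = ~T = F
((S nor ~W) nor ~L) xor ~K = F xor F = F
~S = ~F = T
~S -> K = T -> T = T
(~S -> K) xor L = T xor F = T
((~S -> K) xor L) nand S = T nand F = T
(((S nor ~W) nor ~L) xor ~K) & (((~S -> K) xor L) nand S) = F & T = F
Hence Statement 3 is false.

True statements: 0 (none).

0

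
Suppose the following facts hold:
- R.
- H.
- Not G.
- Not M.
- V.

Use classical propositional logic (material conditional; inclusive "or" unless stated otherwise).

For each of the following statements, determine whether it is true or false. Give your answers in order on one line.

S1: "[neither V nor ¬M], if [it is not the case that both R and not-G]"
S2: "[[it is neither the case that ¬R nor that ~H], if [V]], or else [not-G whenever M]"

S1 True, S2 True

S1: Formalization: (R ↑ ¬G) → (V ↓ ¬M)

¬G = ¬F = T
R ↑ ¬G = T ↑ T = F
¬M = ¬F = T
V ↓ ¬M = T ↓ T = F
(R ↑ ¬G) → (V ↓ ¬M) = F → F = T
Thus S1 is true.

S2: Parsed as (V → (¬R ↓ ¬H)) ∨ (M → ¬G)

¬R = ¬T = F
¬H = ¬T = F
¬R ↓ ¬H = F ↓ F = T
V → (¬R ↓ ¬H) = T → T = T
¬G = ¬F = T
M → ¬G = F → T = T
(V → (¬R ↓ ¬H)) ∨ (M → ¬G) = T ∨ T = T
Hence S2 is true.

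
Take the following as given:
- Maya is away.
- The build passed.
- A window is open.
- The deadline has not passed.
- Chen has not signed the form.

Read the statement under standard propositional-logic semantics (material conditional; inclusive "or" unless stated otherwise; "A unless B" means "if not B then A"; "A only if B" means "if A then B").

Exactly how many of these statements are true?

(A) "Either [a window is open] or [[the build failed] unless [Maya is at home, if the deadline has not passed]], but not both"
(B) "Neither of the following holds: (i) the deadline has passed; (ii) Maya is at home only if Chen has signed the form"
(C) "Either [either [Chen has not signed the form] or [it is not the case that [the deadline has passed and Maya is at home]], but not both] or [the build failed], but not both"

Let R = "a window is open" (T), Q = "the build passed" (T), S = "the deadline has passed" (F), P = "Maya is at home" (F), U = "Chen has signed the form" (F).

(A): This is R ⊕ (¬Q ∨ (¬S → P)).

¬Q = ¬T = F
¬S = ¬F = T
¬S → P = T → F = F
¬Q ∨ (¬S → P) = F ∨ F = F
R ⊕ (¬Q ∨ (¬S → P)) = T ⊕ F = T
So (A) is true.

(B): In symbols: S ↓ (P → U)

P → U = F → F = T
S ↓ (P → U) = F ↓ T = F
So (B) is false.

(C): This is (¬U ⊕ ¬(S ∧ P)) ⊕ ¬Q.

¬U = ¬F = T
S ∧ P = F ∧ F = F
¬(S ∧ P) = ¬F = T
¬U ⊕ ¬(S ∧ P) = T ⊕ T = F
¬Q = ¬T = F
(¬U ⊕ ¬(S ∧ P)) ⊕ ¬Q = F ⊕ F = F
Hence (C) is false.

Count: 1.

1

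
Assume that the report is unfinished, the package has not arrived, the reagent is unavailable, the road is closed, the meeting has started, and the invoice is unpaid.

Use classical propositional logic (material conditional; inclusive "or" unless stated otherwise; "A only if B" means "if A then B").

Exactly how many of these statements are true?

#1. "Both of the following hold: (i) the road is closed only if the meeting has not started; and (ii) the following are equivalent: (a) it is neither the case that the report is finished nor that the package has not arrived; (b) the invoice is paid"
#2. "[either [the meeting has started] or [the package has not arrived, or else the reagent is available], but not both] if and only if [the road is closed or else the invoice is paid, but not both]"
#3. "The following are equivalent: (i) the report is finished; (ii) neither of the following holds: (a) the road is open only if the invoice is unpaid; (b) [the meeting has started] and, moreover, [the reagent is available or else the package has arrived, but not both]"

1

Let S = "the road is closed" (T), U = "the meeting has started" (T), P = "the report is finished" (F), Q = "the package has arrived" (F), V = "the invoice is paid" (F), R = "the reagent is available" (F).

#1: In symbols: (S -> ~U) & ((P nor ~Q) <-> V)

~U = ~T = F
S -> ~U = T -> F = F
~Q = ~F = T
P nor ~Q = F nor T = F
(P nor ~Q) <-> V = F <-> F = T
(S -> ~U) & ((P nor ~Q) <-> V) = F & T = F
Hence #1 is false.

#2: This is (U xor (~Q | R)) <-> (S xor V).

~Q = ~F = T
~Q | R = T | F = T
U xor (~Q | R) = T xor T = F
S xor V = T xor F = T
(U xor (~Q | R)) <-> (S xor V) = F <-> T = F
So #2 is false.

#3: Formalization: P <-> ((~S -> ~V) nor (U & (R xor Q)))

~S = ~T = F
~V = ~F = T
~S -> ~V = F -> T = T
R xor Q = F xor F = F
U & (R xor Q) = T & F = F
(~S -> ~V) nor (U & (R xor Q)) = T nor F = F
P <-> ((~S -> ~V) nor (U & (R xor Q))) = F <-> F = T
Hence #3 is true.

1 of the 3 statements is true.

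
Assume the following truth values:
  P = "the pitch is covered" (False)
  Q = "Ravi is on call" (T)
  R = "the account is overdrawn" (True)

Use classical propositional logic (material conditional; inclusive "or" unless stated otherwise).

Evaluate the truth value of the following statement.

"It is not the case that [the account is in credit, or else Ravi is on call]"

False

Formalization: not (not R or Q)

not R = not True = False
not R or Q = False or True = True
not (not R or Q) = not True = False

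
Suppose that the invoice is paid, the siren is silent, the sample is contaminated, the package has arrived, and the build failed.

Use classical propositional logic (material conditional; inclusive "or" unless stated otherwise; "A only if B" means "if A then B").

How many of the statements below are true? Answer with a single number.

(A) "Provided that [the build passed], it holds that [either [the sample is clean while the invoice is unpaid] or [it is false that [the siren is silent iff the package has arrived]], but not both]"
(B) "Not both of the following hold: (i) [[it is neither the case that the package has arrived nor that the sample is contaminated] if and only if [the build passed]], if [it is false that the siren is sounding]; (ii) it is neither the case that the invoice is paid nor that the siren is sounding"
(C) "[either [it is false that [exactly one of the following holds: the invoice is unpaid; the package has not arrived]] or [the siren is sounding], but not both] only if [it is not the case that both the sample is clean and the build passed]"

3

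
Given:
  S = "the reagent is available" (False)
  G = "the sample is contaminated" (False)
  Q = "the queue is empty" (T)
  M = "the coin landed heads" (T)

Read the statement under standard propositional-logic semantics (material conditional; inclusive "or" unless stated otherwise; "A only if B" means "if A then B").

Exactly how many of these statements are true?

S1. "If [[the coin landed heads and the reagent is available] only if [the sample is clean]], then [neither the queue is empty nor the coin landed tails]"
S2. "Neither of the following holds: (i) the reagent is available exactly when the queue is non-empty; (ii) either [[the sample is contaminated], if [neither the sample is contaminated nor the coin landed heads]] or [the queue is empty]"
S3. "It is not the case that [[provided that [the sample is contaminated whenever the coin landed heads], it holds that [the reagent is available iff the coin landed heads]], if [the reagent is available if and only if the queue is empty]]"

0

S1: Formalization: ((M ∧ S) → ¬G) → (Q ↓ ¬M)

M ∧ S = T ∧ F = F
¬G = ¬F = T
(M ∧ S) → ¬G = F → T = T
¬M = ¬T = F
Q ↓ ¬M = T ↓ F = F
((M ∧ S) → ¬G) → (Q ↓ ¬M) = T → F = F
Thus S1 is false.

S2: This is (S ↔ ¬Q) ↓ (((G ↓ M) → G) ∨ Q).

¬Q = ¬T = F
S ↔ ¬Q = F ↔ F = T
G ↓ M = F ↓ T = F
(G ↓ M) → G = F → F = T
((G ↓ M) → G) ∨ Q = T ∨ T = T
(S ↔ ¬Q) ↓ (((G ↓ M) → G) ∨ Q) = T ↓ T = F
Hence S2 is false.

S3: This is ¬((S ↔ Q) → ((M → G) → (S ↔ M))).

S ↔ Q = F ↔ T = F
M → G = T → F = F
S ↔ M = F ↔ T = F
(M → G) → (S ↔ M) = F → F = T
(S ↔ Q) → ((M → G) → (S ↔ M)) = F → T = T
¬((S ↔ Q) → ((M → G) → (S ↔ M))) = ¬T = F
Thus S3 is false.

Count: 0.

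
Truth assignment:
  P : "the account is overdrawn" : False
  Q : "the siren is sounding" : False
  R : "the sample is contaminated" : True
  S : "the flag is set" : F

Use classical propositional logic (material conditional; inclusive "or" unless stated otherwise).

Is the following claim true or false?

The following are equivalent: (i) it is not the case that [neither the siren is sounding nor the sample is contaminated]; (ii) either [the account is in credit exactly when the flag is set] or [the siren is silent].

True.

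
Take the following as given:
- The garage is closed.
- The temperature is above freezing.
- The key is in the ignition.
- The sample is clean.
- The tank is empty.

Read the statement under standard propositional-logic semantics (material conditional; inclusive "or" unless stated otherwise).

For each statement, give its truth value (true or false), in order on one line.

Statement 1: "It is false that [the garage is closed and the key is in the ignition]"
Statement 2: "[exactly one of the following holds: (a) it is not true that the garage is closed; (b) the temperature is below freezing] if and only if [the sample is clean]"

Let M = "the garage is closed" (T), Q = "the key is in the ignition" (T), N = "the temperature is below freezing" (F), W = "the sample is contaminated" (F).

Statement 1: Formalization: ¬(M ∧ Q)

M ∧ Q = T ∧ T = T
¬(M ∧ Q) = ¬T = F
So Statement 1 is false.

Statement 2: Formalization: (¬M ⊕ N) ↔ ¬W

¬M = ¬T = F
¬M ⊕ N = F ⊕ F = F
¬W = ¬F = T
(¬M ⊕ N) ↔ ¬W = F ↔ T = F
So Statement 2 is false.

Statement 1 false; Statement 2 false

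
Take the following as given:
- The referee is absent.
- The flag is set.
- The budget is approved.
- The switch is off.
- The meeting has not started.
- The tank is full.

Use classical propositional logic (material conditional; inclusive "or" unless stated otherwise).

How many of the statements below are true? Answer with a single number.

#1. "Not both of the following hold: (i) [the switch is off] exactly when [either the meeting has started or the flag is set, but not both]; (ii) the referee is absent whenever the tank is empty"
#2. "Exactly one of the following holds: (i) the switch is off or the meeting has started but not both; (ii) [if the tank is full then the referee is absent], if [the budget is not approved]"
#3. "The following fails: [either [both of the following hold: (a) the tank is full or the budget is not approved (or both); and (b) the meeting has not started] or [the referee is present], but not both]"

Let S = "the switch is on" (F), U = "the meeting has started" (F), Q = "the flag is set" (T), V = "the tank is full" (T), P = "the referee is present" (F), R = "the budget is approved" (T).

#1: In symbols: (¬S ↔ (U ⊕ Q)) ↑ (¬V → ¬P)

¬S = ¬F = T
U ⊕ Q = F ⊕ T = T
¬S ↔ (U ⊕ Q) = T ↔ T = T
¬V = ¬T = F
¬P = ¬F = T
¬V → ¬P = F → T = T
(¬S ↔ (U ⊕ Q)) ↑ (¬V → ¬P) = T ↑ T = F
Hence #1 is false.

#2: In symbols: (¬S ⊕ U) ⊕ (¬R → (V → ¬P))

¬S = ¬F = T
¬S ⊕ U = T ⊕ F = T
¬R = ¬T = F
¬P = ¬F = T
V → ¬P = T → T = T
¬R → (V → ¬P) = F → T = T
(¬S ⊕ U) ⊕ (¬R → (V → ¬P)) = T ⊕ T = F
Hence #2 is false.

#3: Formalization: ¬(((V ∨ ¬R) ∧ ¬U) ⊕ P)

¬R = ¬T = F
V ∨ ¬R = T ∨ F = T
¬U = ¬F = T
(V ∨ ¬R) ∧ ¬U = T ∧ T = T
((V ∨ ¬R) ∧ ¬U) ⊕ P = T ⊕ F = T
¬(((V ∨ ¬R) ∧ ¬U) ⊕ P) = ¬T = F
Hence #3 is false.

0 of the 3 statements are true (none).

0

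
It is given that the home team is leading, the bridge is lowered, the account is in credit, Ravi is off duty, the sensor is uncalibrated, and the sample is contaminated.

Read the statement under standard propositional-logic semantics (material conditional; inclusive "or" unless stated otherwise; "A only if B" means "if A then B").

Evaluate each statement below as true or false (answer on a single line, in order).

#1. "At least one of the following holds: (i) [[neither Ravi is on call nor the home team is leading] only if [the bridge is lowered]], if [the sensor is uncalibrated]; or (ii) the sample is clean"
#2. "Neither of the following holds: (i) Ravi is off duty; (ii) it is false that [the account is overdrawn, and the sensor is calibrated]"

Let U = "the sensor is calibrated" (F), S = "Ravi is on call" (F), P = "the home team is leading" (T), Q = "the bridge is raised" (F), V = "the sample is contaminated" (T), R = "the account is overdrawn" (F).

#1: This is (¬U → ((S ↓ P) → ¬Q)) ∨ ¬V.

¬U = ¬F = T
S ↓ P = F ↓ T = F
¬Q = ¬F = T
(S ↓ P) → ¬Q = F → T = T
¬U → ((S ↓ P) → ¬Q) = T → T = T
¬V = ¬T = F
(¬U → ((S ↓ P) → ¬Q)) ∨ ¬V = T ∨ F = T
So #1 is true.

#2: Formalization: ¬S ↓ ¬(R ∧ U)

¬S = ¬F = T
R ∧ U = F ∧ F = F
¬(R ∧ U) = ¬F = T
¬S ↓ ¬(R ∧ U) = T ↓ T = F
Hence #2 is false.

#1 True, #2 False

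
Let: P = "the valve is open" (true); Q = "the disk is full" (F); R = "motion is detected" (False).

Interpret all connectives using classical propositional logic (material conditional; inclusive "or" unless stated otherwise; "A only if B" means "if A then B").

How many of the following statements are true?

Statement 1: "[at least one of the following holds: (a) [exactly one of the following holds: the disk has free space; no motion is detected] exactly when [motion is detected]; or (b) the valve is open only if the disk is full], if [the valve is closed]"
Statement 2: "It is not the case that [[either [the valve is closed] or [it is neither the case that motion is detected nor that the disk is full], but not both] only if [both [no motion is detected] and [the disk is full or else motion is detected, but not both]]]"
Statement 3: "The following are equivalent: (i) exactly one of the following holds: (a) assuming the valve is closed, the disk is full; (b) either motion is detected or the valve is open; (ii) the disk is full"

Statement 1: Formalization: not P -> (((not Q xor not R) iff R) or (P -> Q))

not P = not True = False
not Q = not False = True
not R = not False = True
not Q xor not R = True xor True = False
(not Q xor not R) iff R = False iff False = True
P -> Q = True -> False = False
((not Q xor not R) iff R) or (P -> Q) = True or False = True
not P -> (((not Q xor not R) iff R) or (P -> Q)) = False -> True = True
So Statement 1 is true.

Statement 2: Formalization: not ((not P xor (R nor Q)) -> (not R and (Q xor R)))

not P = not True = False
R nor Q = False nor False = True
not P xor (R nor Q) = False xor True = True
not R = not False = True
Q xor R = False xor False = False
not R and (Q xor R) = True and False = False
(not P xor (R nor Q)) -> (not R and (Q xor R)) = True -> False = False
not ((not P xor (R nor Q)) -> (not R and (Q xor R))) = not False = True
So Statement 2 is true.

Statement 3: In symbols: ((not P -> Q) xor (R or P)) iff Q

not P = not True = False
not P -> Q = False -> False = True
R or P = False or True = True
(not P -> Q) xor (R or P) = True xor True = False
((not P -> Q) xor (R or P)) iff Q = False iff False = True
So Statement 3 is true.

3 of the 3 statements are true (Statement 1, Statement 2, Statement 3).

3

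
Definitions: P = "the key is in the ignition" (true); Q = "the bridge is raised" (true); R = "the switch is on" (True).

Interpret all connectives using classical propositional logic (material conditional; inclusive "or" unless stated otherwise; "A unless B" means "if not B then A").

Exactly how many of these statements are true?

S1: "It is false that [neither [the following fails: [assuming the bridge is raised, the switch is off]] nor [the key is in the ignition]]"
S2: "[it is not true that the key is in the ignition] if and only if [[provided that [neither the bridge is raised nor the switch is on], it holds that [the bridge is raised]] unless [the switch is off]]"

1

S1: In symbols: not (not (Q -> not R) nor P)

not R = not True = False
Q -> not R = True -> False = False
not (Q -> not R) = not False = True
not (Q -> not R) nor P = True nor True = False
not (not (Q -> not R) nor P) = not False = True
Hence S1 is true.

S2: Parsed as not P iff (((Q nor R) -> Q) or not R)

not P = not True = False
Q nor R = True nor True = False
(Q nor R) -> Q = False -> True = True
not R = not True = False
((Q nor R) -> Q) or not R = True or False = True
not P iff (((Q nor R) -> Q) or not R) = False iff True = False
So S2 is false.

True statements: 1.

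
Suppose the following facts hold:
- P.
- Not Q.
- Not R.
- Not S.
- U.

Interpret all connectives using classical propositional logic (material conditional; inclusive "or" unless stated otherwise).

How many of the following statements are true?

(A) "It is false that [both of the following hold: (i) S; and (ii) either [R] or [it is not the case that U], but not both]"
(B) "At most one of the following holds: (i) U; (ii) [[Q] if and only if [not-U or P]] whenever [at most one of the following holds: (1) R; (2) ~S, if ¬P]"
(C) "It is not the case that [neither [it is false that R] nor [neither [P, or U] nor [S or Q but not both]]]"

3

(A): Parsed as ¬(S ∧ (R ⊕ ¬U))

¬U = ¬T = F
R ⊕ ¬U = F ⊕ F = F
S ∧ (R ⊕ ¬U) = F ∧ F = F
¬(S ∧ (R ⊕ ¬U)) = ¬F = T
So (A) is true.

(B): This is U ↑ ((R ↑ (¬P → ¬S)) → (Q ↔ (¬U ∨ P))).

¬P = ¬T = F
¬S = ¬F = T
¬P → ¬S = F → T = T
R ↑ (¬P → ¬S) = F ↑ T = T
¬U = ¬T = F
¬U ∨ P = F ∨ T = T
Q ↔ (¬U ∨ P) = F ↔ T = F
(R ↑ (¬P → ¬S)) → (Q ↔ (¬U ∨ P)) = T → F = F
U ↑ ((R ↑ (¬P → ¬S)) → (Q ↔ (¬U ∨ P))) = T ↑ F = T
So (B) is true.

(C): Parsed as ¬(¬R ↓ ((P ∨ U) ↓ (S ⊕ Q)))

¬R = ¬F = T
P ∨ U = T ∨ T = T
S ⊕ Q = F ⊕ F = F
(P ∨ U) ↓ (S ⊕ Q) = T ↓ F = F
¬R ↓ ((P ∨ U) ↓ (S ⊕ Q)) = T ↓ F = F
¬(¬R ↓ ((P ∨ U) ↓ (S ⊕ Q))) = ¬F = T
Hence (C) is true.

True statements: 3.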